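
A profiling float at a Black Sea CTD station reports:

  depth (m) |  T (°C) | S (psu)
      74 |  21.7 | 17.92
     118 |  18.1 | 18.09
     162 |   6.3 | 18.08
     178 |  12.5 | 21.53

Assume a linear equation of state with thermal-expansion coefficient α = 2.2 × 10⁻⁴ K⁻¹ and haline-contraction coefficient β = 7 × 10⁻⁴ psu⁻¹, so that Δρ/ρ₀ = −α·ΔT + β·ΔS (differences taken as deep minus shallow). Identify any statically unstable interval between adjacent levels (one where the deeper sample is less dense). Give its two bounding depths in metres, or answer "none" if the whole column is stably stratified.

Evaluate Δρ/ρ₀ = −αΔT + βΔS across each adjacent pair:
  74–118 m: −αΔT+βΔS = −(2.2 × 10⁻⁴)(-3.6)+(7 × 10⁻⁴)(+0.17) = 9.1 × 10⁻⁴ → stable
  118–162 m: −αΔT+βΔS = −(2.2 × 10⁻⁴)(-11.8)+(7 × 10⁻⁴)(-0.01) = 2.6 × 10⁻³ → stable
  162–178 m: −αΔT+βΔS = −(2.2 × 10⁻⁴)(+6.2)+(7 × 10⁻⁴)(+3.45) = 1.1 × 10⁻³ → stable
Every interval has Δρ > 0: the column is stably stratified throughout.

none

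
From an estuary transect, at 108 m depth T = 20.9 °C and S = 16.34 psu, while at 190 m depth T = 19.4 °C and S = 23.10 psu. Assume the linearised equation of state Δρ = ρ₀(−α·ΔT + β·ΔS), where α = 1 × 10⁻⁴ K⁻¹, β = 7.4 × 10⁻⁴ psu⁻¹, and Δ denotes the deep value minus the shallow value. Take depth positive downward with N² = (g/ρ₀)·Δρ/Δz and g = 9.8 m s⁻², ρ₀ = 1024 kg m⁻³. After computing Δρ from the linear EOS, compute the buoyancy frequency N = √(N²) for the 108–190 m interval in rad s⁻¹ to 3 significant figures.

ΔT = -1.5 K, ΔS = +6.76 psu (deep − shallow).
Δρ/ρ₀ = −αΔT + βΔS = 1.50 × 10⁻⁴ + 5.0024 × 10⁻³ = 5.1524 × 10⁻³, so Δρ ≈ 5.276 kg m⁻³.
N² = (g/ρ₀)·Δρ/Δz = g·(Δρ/ρ₀)/Δz = 9.8 × 5.1524 × 10⁻³ / 82 = 6.1577 × 10⁻⁴ s⁻².
N = √(6.1577 × 10⁻⁴) = 0.024815 rad s⁻¹ ≈ 0.0248 rad s⁻¹.

0.0248 rad s⁻¹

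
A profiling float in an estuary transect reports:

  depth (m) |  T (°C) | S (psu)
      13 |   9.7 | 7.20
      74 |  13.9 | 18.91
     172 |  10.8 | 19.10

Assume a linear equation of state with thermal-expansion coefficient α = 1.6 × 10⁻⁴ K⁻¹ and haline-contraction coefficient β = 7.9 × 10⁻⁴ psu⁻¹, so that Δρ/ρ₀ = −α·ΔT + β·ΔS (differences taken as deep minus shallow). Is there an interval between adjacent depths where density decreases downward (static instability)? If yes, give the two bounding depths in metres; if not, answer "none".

none

Evaluate Δρ/ρ₀ = −αΔT + βΔS across each adjacent pair:
  13–74 m: −αΔT+βΔS = −(1.6 × 10⁻⁴)(+4.2)+(7.9 × 10⁻⁴)(+11.71) = 8.6 × 10⁻³ → stable
  74–172 m: −αΔT+βΔS = −(1.6 × 10⁻⁴)(-3.1)+(7.9 × 10⁻⁴)(+0.19) = 6.5 × 10⁻⁴ → stable
Every interval has Δρ > 0: the column is stably stratified throughout.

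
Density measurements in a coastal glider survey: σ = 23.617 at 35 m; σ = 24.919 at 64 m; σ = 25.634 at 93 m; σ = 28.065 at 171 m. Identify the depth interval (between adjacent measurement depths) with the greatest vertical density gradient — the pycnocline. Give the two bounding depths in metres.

Compute the density gradient over each adjacent pair:
  35–64 m: Δρ/Δz = 1.302/29 = 0.045 kg m⁻⁴
  64–93 m: Δρ/Δz = 0.715/29 = 0.025 kg m⁻⁴
  93–171 m: Δρ/Δz = 2.431/78 = 0.031 kg m⁻⁴
The largest gradient is in the 35–64 m interval — the pycnocline.

35–64 m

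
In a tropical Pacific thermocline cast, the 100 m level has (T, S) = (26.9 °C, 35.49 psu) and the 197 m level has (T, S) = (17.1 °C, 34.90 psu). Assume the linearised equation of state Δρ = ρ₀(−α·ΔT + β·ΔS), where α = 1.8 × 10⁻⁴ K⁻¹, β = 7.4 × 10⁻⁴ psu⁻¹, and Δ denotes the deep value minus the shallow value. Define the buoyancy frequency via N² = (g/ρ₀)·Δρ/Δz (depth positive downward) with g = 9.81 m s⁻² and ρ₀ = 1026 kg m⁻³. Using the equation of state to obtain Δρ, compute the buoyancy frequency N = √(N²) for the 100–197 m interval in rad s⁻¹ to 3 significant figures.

0.0116 rad s⁻¹

ΔT = -9.8 K, ΔS = -0.59 psu (deep − shallow).
Δρ/ρ₀ = −αΔT + βΔS = 1.764 × 10⁻³ − 4.366 × 10⁻⁴ = 1.3274 × 10⁻³, so Δρ ≈ 1.362 kg m⁻³.
N² = (g/ρ₀)·Δρ/Δz = g·(Δρ/ρ₀)/Δz = 9.81 × 1.3274 × 10⁻³ / 97 = 1.3425 × 10⁻⁴ s⁻².
N = √(1.3425 × 10⁻⁴) = 0.011587 rad s⁻¹ ≈ 0.0116 rad s⁻¹.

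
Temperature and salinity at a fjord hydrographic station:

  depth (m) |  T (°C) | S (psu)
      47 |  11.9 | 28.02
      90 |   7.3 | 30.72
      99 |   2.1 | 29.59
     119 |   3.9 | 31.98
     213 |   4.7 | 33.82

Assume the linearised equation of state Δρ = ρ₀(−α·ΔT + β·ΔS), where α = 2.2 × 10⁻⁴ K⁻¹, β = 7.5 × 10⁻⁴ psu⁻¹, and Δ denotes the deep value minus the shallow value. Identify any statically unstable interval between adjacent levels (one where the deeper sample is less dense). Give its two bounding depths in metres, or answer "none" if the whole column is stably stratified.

Evaluate Δρ/ρ₀ = −αΔT + βΔS across each adjacent pair:
  47–90 m: −αΔT+βΔS = −(2.2 × 10⁻⁴)(-4.6)+(7.5 × 10⁻⁴)(+2.70) = 3.0 × 10⁻³ → stable
  90–99 m: −αΔT+βΔS = −(2.2 × 10⁻⁴)(-5.2)+(7.5 × 10⁻⁴)(-1.13) = 3.0 × 10⁻⁴ → stable
  99–119 m: −αΔT+βΔS = −(2.2 × 10⁻⁴)(+1.8)+(7.5 × 10⁻⁴)(+2.39) = 1.4 × 10⁻³ → stable
  119–213 m: −αΔT+βΔS = −(2.2 × 10⁻⁴)(+0.8)+(7.5 × 10⁻⁴)(+1.84) = 1.2 × 10⁻³ → stable
Every interval has Δρ > 0: the column is stably stratified throughout.

none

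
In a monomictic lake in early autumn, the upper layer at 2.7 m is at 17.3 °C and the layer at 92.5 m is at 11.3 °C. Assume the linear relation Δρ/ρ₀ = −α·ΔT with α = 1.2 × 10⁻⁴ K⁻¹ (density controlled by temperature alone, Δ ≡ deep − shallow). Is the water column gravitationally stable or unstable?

stable

ΔT = 11.3 − 17.3 = -6.0 K, so Δρ/ρ₀ = −αΔT = 7.20 × 10⁻⁴.
Δρ/ρ₀ > 0, so Δρ > 0: deeper water is denser → statically stable.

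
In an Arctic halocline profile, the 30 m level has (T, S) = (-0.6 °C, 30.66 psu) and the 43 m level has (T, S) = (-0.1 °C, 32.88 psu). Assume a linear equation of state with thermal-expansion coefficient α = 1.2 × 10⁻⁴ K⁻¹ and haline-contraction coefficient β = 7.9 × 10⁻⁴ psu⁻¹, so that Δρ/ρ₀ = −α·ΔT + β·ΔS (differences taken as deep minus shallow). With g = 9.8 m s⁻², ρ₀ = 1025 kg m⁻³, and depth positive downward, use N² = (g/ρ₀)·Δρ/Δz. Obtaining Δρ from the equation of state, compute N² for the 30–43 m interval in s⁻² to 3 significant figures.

1.28 × 10⁻³ s⁻²

ΔT = +0.5 K, ΔS = +2.22 psu (deep − shallow).
Δρ/ρ₀ = −αΔT + βΔS = -6.00 × 10⁻⁵ + 1.7538 × 10⁻³ = 1.6938 × 10⁻³, so Δρ ≈ 1.736 kg m⁻³.
N² = (g/ρ₀)·Δρ/Δz = g·(Δρ/ρ₀)/Δz = 9.8 × 1.6938 × 10⁻³ / 13 = 1.2769 × 10⁻³ s⁻² ≈ 1.28 × 10⁻³ s⁻².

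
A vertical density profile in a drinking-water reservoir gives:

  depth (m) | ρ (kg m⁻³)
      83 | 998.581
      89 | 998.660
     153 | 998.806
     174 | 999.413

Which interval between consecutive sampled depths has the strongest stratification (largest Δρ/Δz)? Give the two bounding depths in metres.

153–174 m

Compute the density gradient over each adjacent pair:
  83–89 m: Δρ/Δz = 0.079/6 = 0.013 kg m⁻⁴
  89–153 m: Δρ/Δz = 0.146/64 = 2.3 × 10⁻³ kg m⁻⁴
  153–174 m: Δρ/Δz = 0.607/21 = 0.029 kg m⁻⁴
The largest gradient is in the 153–174 m interval — the pycnocline.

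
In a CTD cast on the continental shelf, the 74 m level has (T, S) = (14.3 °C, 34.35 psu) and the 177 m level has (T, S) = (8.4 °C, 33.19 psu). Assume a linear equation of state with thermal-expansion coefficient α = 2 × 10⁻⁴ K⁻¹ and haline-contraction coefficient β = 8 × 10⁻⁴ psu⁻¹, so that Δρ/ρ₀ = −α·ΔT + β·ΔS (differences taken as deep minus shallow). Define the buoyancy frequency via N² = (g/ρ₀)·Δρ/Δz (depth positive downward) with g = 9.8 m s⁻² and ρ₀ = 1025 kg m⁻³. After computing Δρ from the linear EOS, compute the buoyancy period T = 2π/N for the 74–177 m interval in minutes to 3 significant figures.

21.4 min

ΔT = -5.9 K, ΔS = -1.16 psu (deep − shallow).
Δρ/ρ₀ = −αΔT + βΔS = 1.18 × 10⁻³ − 9.28 × 10⁻⁴ = 2.52 × 10⁻⁴, so Δρ ≈ 0.2583 kg m⁻³.
N² = (g/ρ₀)·Δρ/Δz = g·(Δρ/ρ₀)/Δz = 9.8 × 2.52 × 10⁻⁴ / 103 = 2.3977 × 10⁻⁵ s⁻².
N = √(2.3977 × 10⁻⁵) = 4.8966 × 10⁻³ rad s⁻¹ → T = 2π/N = 1.2832 × 10³ s = 21.387 min ≈ 21.4 min.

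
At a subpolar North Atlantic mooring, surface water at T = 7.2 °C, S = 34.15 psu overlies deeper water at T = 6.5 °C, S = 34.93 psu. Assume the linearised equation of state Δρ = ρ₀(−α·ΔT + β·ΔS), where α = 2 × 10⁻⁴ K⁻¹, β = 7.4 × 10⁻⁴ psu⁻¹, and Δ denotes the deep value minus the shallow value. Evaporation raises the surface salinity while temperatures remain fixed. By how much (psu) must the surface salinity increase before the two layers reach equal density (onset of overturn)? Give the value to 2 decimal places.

0.97 psu

Neutral buoyancy requires −α(T_deep − T_surf) + β(S_deep − S_surf′) = 0.
S_surf′ = S_deep − (α/β)·ΔT = 34.93 − (2 × 10⁻⁴/7.4 × 10⁻⁴)·(-0.7) = 35.1192 psu.
Increase required: 35.1192 − 34.15 = 0.9692 psu.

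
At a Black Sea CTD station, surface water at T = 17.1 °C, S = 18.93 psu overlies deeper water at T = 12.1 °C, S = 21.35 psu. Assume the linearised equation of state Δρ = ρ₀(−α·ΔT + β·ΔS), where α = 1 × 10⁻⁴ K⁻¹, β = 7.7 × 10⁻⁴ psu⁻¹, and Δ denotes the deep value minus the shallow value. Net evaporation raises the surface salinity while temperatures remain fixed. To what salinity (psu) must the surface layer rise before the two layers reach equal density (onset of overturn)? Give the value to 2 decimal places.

22.00 psu

Neutral buoyancy requires −α(T_deep − T_surf) + β(S_deep − S_surf′) = 0.
S_surf′ = S_deep − (α/β)·ΔT = 21.35 − (1 × 10⁻⁴/7.7 × 10⁻⁴)·(-5.0) = 21.9994 psu.
Increase required: 21.9994 − 18.93 = 3.0694 psu.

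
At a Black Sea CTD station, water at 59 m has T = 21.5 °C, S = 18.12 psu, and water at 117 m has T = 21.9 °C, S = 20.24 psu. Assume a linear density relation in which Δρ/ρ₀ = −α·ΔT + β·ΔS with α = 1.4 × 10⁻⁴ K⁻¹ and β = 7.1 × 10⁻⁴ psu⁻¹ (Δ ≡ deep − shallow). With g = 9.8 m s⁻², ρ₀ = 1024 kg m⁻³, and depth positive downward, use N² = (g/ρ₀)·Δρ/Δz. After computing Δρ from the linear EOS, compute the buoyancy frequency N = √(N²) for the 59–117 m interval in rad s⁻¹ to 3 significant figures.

0.0156 rad s⁻¹

ΔT = +0.4 K, ΔS = +2.12 psu (deep − shallow).
Δρ/ρ₀ = −αΔT + βΔS = -5.60 × 10⁻⁵ + 1.5052 × 10⁻³ = 1.4492 × 10⁻³, so Δρ ≈ 1.484 kg m⁻³.
N² = (g/ρ₀)·Δρ/Δz = g·(Δρ/ρ₀)/Δz = 9.8 × 1.4492 × 10⁻³ / 58 = 2.4486 × 10⁻⁴ s⁻².
N = √(2.4486 × 10⁻⁴) = 0.015648 rad s⁻¹ ≈ 0.0156 rad s⁻¹.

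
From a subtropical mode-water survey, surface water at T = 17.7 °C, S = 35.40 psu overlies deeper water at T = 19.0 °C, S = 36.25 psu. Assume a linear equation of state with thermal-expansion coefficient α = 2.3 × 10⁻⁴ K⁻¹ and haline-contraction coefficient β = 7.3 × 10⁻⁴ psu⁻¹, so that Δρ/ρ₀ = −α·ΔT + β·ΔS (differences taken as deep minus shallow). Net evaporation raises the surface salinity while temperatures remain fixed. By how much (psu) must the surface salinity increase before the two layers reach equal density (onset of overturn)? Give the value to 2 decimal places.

0.44 psu

Neutral buoyancy requires −α(T_deep − T_surf) + β(S_deep − S_surf′) = 0.
S_surf′ = S_deep − (α/β)·ΔT = 36.25 − (2.3 × 10⁻⁴/7.3 × 10⁻⁴)·(+1.3) = 35.8404 psu.
Increase required: 35.8404 − 35.40 = 0.4404 psu.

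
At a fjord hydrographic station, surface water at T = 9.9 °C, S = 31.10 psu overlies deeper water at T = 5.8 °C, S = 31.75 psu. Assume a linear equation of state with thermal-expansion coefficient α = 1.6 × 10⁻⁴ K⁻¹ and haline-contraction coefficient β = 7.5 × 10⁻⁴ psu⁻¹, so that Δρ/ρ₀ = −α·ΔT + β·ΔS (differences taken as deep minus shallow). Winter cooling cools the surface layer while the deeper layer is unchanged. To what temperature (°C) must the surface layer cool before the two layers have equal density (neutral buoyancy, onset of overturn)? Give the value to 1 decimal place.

Neutral buoyancy requires Δρ = 0, i.e. −α(T_deep − T_surf′) + β(S_deep − S_surf) = 0.
T_surf′ = T_deep − (β/α)·ΔS = 5.8 − (7.5 × 10⁻⁴/1.6 × 10⁻⁴)·(+0.65) = 2.753 °C.
Cooling required: 9.9 − (2.753) = 7.147 °C.

2.8 °C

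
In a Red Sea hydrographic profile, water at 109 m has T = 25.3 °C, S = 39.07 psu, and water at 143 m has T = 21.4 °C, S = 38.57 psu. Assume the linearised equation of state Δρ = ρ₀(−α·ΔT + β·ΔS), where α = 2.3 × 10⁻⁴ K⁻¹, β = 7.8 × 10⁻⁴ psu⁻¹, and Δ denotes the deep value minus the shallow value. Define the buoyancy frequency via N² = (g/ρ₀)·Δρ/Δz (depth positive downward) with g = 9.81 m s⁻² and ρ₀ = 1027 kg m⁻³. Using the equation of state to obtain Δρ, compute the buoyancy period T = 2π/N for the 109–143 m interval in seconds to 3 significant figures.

519 s

ΔT = -3.9 K, ΔS = -0.50 psu (deep − shallow).
Δρ/ρ₀ = −αΔT + βΔS = 8.97 × 10⁻⁴ − 3.90 × 10⁻⁴ = 5.07 × 10⁻⁴, so Δρ ≈ 0.5207 kg m⁻³.
N² = (g/ρ₀)·Δρ/Δz = g·(Δρ/ρ₀)/Δz = 9.81 × 5.07 × 10⁻⁴ / 34 = 1.4628 × 10⁻⁴ s⁻².
N = √(1.4628 × 10⁻⁴) = 0.012095 rad s⁻¹ → T = 2π/N = 519.49 s ≈ 519 s.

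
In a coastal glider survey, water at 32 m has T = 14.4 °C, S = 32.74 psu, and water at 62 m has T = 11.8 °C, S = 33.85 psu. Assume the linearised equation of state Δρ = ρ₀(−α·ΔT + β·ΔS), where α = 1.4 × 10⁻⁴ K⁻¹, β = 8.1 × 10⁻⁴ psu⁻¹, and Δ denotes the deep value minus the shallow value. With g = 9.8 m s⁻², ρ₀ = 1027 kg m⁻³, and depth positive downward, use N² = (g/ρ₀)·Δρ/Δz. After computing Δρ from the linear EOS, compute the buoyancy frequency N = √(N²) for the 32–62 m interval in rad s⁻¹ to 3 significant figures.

ΔT = -2.6 K, ΔS = +1.11 psu (deep − shallow).
Δρ/ρ₀ = −αΔT + βΔS = 3.64 × 10⁻⁴ + 8.991 × 10⁻⁴ = 1.2631 × 10⁻³, so Δρ ≈ 1.297 kg m⁻³.
N² = (g/ρ₀)·Δρ/Δz = g·(Δρ/ρ₀)/Δz = 9.8 × 1.2631 × 10⁻³ / 30 = 4.1261 × 10⁻⁴ s⁻².
N = √(4.1261 × 10⁻⁴) = 0.020313 rad s⁻¹ ≈ 0.0203 rad s⁻¹.

0.0203 rad s⁻¹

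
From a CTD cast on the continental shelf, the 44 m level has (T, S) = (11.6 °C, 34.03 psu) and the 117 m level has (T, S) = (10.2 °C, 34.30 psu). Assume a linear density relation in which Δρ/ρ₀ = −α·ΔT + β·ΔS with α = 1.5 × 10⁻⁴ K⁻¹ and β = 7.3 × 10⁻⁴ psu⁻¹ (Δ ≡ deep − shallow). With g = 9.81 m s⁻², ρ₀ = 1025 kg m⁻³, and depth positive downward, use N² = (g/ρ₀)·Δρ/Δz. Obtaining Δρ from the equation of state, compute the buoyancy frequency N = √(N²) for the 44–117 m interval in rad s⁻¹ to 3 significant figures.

ΔT = -1.4 K, ΔS = +0.27 psu (deep − shallow).
Δρ/ρ₀ = −αΔT + βΔS = 2.10 × 10⁻⁴ + 1.971 × 10⁻⁴ = 4.071 × 10⁻⁴, so Δρ ≈ 0.4173 kg m⁻³.
N² = (g/ρ₀)·Δρ/Δz = g·(Δρ/ρ₀)/Δz = 9.81 × 4.071 × 10⁻⁴ / 73 = 5.4708 × 10⁻⁵ s⁻².
N = √(5.4708 × 10⁻⁵) = 7.3965 × 10⁻³ rad s⁻¹ ≈ 7.40 × 10⁻³ rad s⁻¹.

7.40 × 10⁻³ rad s⁻¹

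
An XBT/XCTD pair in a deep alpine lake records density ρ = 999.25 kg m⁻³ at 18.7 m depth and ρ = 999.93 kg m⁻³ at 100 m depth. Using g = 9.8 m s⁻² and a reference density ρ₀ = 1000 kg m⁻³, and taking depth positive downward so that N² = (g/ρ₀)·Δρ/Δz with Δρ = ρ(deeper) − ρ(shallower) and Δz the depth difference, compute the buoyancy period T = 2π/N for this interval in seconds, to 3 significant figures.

694 s

Δρ = 999.93 − 999.25 = 0.68 kg m⁻³ over Δz = 100 − 18.7 = 81.3 m.
N² = (9.8/1000) × (0.68/81.3) = 8.1968 × 10⁻⁵ s⁻².
N = √(8.1968 × 10⁻⁵) = 9.0536 × 10⁻³ rad s⁻¹, so T = 2π/N = 694.00 s ≈ 694 s.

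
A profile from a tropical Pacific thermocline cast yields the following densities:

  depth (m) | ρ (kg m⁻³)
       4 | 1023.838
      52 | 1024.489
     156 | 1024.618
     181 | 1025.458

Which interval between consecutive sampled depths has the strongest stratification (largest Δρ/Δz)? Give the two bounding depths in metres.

Compute the density gradient over each adjacent pair:
  4–52 m: Δρ/Δz = 0.651/48 = 0.014 kg m⁻⁴
  52–156 m: Δρ/Δz = 0.129/104 = 1.2 × 10⁻³ kg m⁻⁴
  156–181 m: Δρ/Δz = 0.840/25 = 0.034 kg m⁻⁴
The largest gradient is in the 156–181 m interval — the pycnocline.

156–181 m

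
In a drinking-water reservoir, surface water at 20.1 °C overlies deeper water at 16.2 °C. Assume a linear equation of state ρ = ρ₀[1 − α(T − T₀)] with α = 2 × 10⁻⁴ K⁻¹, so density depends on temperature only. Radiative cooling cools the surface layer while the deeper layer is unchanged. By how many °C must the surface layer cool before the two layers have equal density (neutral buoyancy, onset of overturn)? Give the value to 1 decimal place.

3.9 °C

With temperature the only control, equal density requires T_surf′ = T_deep.
T_surf′ = 16.2 °C.
Cooling required: 20.1 − 16.2 = 3.9 °C.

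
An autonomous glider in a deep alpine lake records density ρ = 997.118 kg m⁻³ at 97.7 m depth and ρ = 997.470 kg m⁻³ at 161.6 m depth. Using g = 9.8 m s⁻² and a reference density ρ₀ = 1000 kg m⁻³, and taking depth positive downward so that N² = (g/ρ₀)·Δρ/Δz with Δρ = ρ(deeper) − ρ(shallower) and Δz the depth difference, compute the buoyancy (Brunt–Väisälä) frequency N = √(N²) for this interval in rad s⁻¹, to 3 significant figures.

7.35 × 10⁻³ rad s⁻¹

Δρ = 997.470 − 997.118 = 0.352 kg m⁻³ over Δz = 161.6 − 97.7 = 63.9 m.
N² = (9.8/1000) × (0.352/63.9) = 5.3984 × 10⁻⁵ s⁻².
N = √(5.3984 × 10⁻⁵) = 7.3474 × 10⁻³ rad s⁻¹ ≈ 7.35 × 10⁻³ rad s⁻¹.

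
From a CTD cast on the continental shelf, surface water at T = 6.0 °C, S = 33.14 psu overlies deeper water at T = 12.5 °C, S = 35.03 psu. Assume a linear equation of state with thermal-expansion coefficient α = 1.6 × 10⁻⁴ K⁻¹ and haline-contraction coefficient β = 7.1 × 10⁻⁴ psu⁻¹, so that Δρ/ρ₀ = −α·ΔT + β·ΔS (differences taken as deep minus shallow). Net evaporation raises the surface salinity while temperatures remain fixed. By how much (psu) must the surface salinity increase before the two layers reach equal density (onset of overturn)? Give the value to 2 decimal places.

Neutral buoyancy requires −α(T_deep − T_surf) + β(S_deep − S_surf′) = 0.
S_surf′ = S_deep − (α/β)·ΔT = 35.03 − (1.6 × 10⁻⁴/7.1 × 10⁻⁴)·(+6.5) = 33.5652 psu.
Increase required: 33.5652 − 33.14 = 0.4252 psu.

0.43 psu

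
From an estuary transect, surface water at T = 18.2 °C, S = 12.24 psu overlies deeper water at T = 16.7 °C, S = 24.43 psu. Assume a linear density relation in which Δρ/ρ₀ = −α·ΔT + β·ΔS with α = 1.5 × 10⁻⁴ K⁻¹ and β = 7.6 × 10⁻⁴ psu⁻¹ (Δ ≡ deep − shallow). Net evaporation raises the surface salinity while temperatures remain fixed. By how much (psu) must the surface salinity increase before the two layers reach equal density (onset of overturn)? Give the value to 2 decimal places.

Neutral buoyancy requires −α(T_deep − T_surf) + β(S_deep − S_surf′) = 0.
S_surf′ = S_deep − (α/β)·ΔT = 24.43 − (1.5 × 10⁻⁴/7.6 × 10⁻⁴)·(-1.5) = 24.7261 psu.
Increase required: 24.7261 − 12.24 = 12.4861 psu.

12.49 psu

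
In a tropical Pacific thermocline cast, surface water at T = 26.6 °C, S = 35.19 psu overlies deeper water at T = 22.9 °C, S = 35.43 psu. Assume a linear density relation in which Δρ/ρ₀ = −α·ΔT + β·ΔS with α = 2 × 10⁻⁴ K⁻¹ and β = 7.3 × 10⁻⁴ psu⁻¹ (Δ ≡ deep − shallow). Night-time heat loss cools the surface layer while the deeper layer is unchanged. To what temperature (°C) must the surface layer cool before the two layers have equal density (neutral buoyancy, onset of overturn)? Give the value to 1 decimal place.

Neutral buoyancy requires Δρ = 0, i.e. −α(T_deep − T_surf′) + β(S_deep − S_surf) = 0.
T_surf′ = T_deep − (β/α)·ΔS = 22.9 − (7.3 × 10⁻⁴/2 × 10⁻⁴)·(+0.24) = 22.024 °C.
Cooling required: 26.6 − (22.024) = 4.576 °C.

22.0 °C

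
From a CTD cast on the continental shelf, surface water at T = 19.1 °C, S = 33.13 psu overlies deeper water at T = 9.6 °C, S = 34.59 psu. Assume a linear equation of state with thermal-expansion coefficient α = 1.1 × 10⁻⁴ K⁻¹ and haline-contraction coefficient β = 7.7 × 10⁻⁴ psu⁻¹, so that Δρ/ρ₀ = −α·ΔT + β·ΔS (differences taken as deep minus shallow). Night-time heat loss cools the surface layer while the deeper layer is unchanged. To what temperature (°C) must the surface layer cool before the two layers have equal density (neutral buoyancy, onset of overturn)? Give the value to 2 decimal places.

Neutral buoyancy requires Δρ = 0, i.e. −α(T_deep − T_surf′) + β(S_deep − S_surf) = 0.
T_surf′ = T_deep − (β/α)·ΔS = 9.6 − (7.7 × 10⁻⁴/1.1 × 10⁻⁴)·(+1.46) = -0.6200 °C.
Cooling required: 19.1 − (-0.6200) = 19.7200 °C.

-0.62 °C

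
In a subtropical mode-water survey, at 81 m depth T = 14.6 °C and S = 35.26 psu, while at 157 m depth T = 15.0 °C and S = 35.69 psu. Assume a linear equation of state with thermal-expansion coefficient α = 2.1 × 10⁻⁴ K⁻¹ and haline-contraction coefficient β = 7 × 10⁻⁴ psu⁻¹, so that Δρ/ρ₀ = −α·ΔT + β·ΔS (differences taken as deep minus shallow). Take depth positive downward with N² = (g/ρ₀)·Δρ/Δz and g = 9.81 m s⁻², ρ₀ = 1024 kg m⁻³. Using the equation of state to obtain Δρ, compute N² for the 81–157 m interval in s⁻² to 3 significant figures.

2.80 × 10⁻⁵ s⁻²

ΔT = +0.4 K, ΔS = +0.43 psu (deep − shallow).
Δρ/ρ₀ = −αΔT + βΔS = -8.40 × 10⁻⁵ + 3.01 × 10⁻⁴ = 2.17 × 10⁻⁴, so Δρ ≈ 0.2222 kg m⁻³.
N² = (g/ρ₀)·Δρ/Δz = g·(Δρ/ρ₀)/Δz = 9.81 × 2.17 × 10⁻⁴ / 76 = 2.8010 × 10⁻⁵ s⁻² ≈ 2.80 × 10⁻⁵ s⁻².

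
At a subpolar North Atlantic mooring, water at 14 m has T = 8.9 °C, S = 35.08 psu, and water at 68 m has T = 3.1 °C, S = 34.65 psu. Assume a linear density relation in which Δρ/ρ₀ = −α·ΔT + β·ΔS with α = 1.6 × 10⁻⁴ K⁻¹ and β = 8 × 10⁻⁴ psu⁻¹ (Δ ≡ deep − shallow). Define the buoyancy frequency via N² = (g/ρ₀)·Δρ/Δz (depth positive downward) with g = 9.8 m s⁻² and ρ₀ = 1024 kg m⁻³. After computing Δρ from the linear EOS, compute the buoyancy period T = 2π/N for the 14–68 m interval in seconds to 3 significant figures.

ΔT = -5.8 K, ΔS = -0.43 psu (deep − shallow).
Δρ/ρ₀ = −αΔT + βΔS = 9.28 × 10⁻⁴ − 3.44 × 10⁻⁴ = 5.84 × 10⁻⁴, so Δρ ≈ 0.5980 kg m⁻³.
N² = (g/ρ₀)·Δρ/Δz = g·(Δρ/ρ₀)/Δz = 9.8 × 5.84 × 10⁻⁴ / 54 = 1.0599 × 10⁻⁴ s⁻².
N = √(1.0599 × 10⁻⁴) = 0.010295 rad s⁻¹ → T = 2π/N = 610.31 s ≈ 610 s.

610 s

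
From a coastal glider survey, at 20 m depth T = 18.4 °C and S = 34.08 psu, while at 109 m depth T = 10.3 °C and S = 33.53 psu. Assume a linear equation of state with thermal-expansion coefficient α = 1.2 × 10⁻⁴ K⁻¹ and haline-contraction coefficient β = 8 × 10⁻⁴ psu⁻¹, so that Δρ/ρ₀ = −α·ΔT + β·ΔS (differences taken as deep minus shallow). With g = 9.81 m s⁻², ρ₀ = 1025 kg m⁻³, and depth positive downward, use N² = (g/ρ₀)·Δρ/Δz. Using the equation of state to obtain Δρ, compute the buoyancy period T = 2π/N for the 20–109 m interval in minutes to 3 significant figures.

ΔT = -8.1 K, ΔS = -0.55 psu (deep − shallow).
Δρ/ρ₀ = −αΔT + βΔS = 9.72 × 10⁻⁴ − 4.40 × 10⁻⁴ = 5.32 × 10⁻⁴, so Δρ ≈ 0.5453 kg m⁻³.
N² = (g/ρ₀)·Δρ/Δz = g·(Δρ/ρ₀)/Δz = 9.81 × 5.32 × 10⁻⁴ / 89 = 5.8640 × 10⁻⁵ s⁻².
N = √(5.8640 × 10⁻⁵) = 7.6577 × 10⁻³ rad s⁻¹ → T = 2π/N = 820.51 s = 13.675 min ≈ 13.7 min.

13.7 min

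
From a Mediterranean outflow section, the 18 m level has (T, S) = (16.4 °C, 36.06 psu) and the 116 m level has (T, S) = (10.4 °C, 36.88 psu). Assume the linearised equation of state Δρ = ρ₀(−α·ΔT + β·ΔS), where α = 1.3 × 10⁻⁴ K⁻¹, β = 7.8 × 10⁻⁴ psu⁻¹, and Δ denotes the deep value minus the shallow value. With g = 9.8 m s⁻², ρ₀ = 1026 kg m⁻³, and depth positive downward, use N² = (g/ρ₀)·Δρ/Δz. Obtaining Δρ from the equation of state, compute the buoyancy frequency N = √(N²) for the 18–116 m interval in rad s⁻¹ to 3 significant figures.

ΔT = -6.0 K, ΔS = +0.82 psu (deep − shallow).
Δρ/ρ₀ = −αΔT + βΔS = 7.80 × 10⁻⁴ + 6.396 × 10⁻⁴ = 1.4196 × 10⁻³, so Δρ ≈ 1.457 kg m⁻³.
N² = (g/ρ₀)·Δρ/Δz = g·(Δρ/ρ₀)/Δz = 9.8 × 1.4196 × 10⁻³ / 98 = 1.4196 × 10⁻⁴ s⁻².
N = √(1.4196 × 10⁻⁴) = 0.011915 rad s⁻¹ ≈ 0.0119 rad s⁻¹.

0.0119 rad s⁻¹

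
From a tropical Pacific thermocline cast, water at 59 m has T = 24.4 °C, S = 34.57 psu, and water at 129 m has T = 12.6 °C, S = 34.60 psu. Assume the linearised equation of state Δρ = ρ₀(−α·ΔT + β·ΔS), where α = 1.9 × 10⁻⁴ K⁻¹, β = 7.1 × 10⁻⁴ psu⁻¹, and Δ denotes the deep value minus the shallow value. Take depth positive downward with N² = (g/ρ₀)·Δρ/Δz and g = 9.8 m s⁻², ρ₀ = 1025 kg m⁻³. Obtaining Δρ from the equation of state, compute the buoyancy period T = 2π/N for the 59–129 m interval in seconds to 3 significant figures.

ΔT = -11.8 K, ΔS = +0.03 psu (deep − shallow).
Δρ/ρ₀ = −αΔT + βΔS = 2.242 × 10⁻³ + 2.13 × 10⁻⁵ = 2.2633 × 10⁻³, so Δρ ≈ 2.320 kg m⁻³.
N² = (g/ρ₀)·Δρ/Δz = g·(Δρ/ρ₀)/Δz = 9.8 × 2.2633 × 10⁻³ / 70 = 3.1686 × 10⁻⁴ s⁻².
N = √(3.1686 × 10⁻⁴) = 0.017801 rad s⁻¹ → T = 2π/N = 352.97 s ≈ 353 s.

353 s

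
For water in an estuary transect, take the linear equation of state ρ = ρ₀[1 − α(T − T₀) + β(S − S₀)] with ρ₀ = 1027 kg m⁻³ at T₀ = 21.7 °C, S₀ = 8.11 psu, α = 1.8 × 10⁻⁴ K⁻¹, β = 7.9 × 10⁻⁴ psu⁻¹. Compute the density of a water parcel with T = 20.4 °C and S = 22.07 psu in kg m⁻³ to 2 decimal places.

1038.57 kg m⁻³

T − T₀ = -1.3 K, S − S₀ = +13.96 psu.
Bracket = 1 − α·(-1.3) + β·(+13.96) = 1 + (0.0112624) = 1.0112624.
ρ = 1027 × 1.0112624 = 1038.57 kg m⁻³.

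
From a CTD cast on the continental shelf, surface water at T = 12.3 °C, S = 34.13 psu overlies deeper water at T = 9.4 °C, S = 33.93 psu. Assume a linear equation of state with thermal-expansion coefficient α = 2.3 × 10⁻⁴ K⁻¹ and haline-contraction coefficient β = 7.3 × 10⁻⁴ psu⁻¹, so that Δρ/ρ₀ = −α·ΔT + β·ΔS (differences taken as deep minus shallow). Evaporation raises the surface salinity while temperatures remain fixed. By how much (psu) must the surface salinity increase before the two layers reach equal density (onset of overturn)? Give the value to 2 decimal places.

Neutral buoyancy requires −α(T_deep − T_surf) + β(S_deep − S_surf′) = 0.
S_surf′ = S_deep − (α/β)·ΔT = 33.93 − (2.3 × 10⁻⁴/7.3 × 10⁻⁴)·(-2.9) = 34.8437 psu.
Increase required: 34.8437 − 34.13 = 0.7137 psu.

0.71 psu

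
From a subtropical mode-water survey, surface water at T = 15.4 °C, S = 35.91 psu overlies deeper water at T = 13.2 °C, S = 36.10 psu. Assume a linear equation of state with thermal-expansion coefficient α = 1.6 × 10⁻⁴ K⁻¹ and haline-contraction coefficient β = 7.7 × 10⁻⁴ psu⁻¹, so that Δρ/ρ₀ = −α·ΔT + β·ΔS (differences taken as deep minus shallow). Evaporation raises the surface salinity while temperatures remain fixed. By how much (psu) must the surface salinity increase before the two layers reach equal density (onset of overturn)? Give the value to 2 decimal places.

Neutral buoyancy requires −α(T_deep − T_surf) + β(S_deep − S_surf′) = 0.
S_surf′ = S_deep − (α/β)·ΔT = 36.10 − (1.6 × 10⁻⁴/7.7 × 10⁻⁴)·(-2.2) = 36.5571 psu.
Increase required: 36.5571 − 35.91 = 0.6471 psu.

0.65 psu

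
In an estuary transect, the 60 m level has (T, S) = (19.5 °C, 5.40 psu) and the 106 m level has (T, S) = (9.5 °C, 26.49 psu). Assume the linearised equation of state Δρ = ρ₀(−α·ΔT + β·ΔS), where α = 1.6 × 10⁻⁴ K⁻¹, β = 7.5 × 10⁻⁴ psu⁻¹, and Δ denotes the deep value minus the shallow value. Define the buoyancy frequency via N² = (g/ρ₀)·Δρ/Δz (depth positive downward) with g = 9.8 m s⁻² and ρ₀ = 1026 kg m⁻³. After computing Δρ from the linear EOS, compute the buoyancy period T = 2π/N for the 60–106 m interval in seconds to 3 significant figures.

103 s

ΔT = -10.0 K, ΔS = +21.09 psu (deep − shallow).
Δρ/ρ₀ = −αΔT + βΔS = 1.60 × 10⁻³ + 0.0158175 = 0.0174175, so Δρ ≈ 17.87 kg m⁻³.
N² = (g/ρ₀)·Δρ/Δz = g·(Δρ/ρ₀)/Δz = 9.8 × 0.0174175 / 46 = 3.7107 × 10⁻³ s⁻².
N = √(3.7107 × 10⁻³) = 0.060916 rad s⁻¹ → T = 2π/N = 103.15 s ≈ 103 s.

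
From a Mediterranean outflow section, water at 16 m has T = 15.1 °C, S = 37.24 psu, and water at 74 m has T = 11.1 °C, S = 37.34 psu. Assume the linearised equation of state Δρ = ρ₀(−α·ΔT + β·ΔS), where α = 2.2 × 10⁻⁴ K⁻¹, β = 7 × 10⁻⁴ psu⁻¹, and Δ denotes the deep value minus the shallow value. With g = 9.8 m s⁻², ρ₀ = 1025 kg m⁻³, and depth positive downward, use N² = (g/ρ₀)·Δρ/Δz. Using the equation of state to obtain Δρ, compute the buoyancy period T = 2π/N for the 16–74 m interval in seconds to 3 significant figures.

ΔT = -4.0 K, ΔS = +0.10 psu (deep − shallow).
Δρ/ρ₀ = −αΔT + βΔS = 8.80 × 10⁻⁴ + 7.00 × 10⁻⁵ = 9.50 × 10⁻⁴, so Δρ ≈ 0.9738 kg m⁻³.
N² = (g/ρ₀)·Δρ/Δz = g·(Δρ/ρ₀)/Δz = 9.8 × 9.50 × 10⁻⁴ / 58 = 1.6052 × 10⁻⁴ s⁻².
N = √(1.6052 × 10⁻⁴) = 0.012670 rad s⁻¹ → T = 2π/N = 495.91 s ≈ 496 s.

496 s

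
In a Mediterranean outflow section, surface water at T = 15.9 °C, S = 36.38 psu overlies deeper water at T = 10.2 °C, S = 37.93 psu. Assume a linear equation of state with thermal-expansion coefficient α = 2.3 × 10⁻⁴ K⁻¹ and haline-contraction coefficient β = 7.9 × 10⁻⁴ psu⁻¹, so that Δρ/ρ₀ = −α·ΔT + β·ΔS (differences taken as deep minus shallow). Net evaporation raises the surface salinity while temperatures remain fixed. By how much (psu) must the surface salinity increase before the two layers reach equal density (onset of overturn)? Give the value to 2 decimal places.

3.21 psu

Neutral buoyancy requires −α(T_deep − T_surf) + β(S_deep − S_surf′) = 0.
S_surf′ = S_deep − (α/β)·ΔT = 37.93 − (2.3 × 10⁻⁴/7.9 × 10⁻⁴)·(-5.7) = 39.5895 psu.
Increase required: 39.5895 − 36.38 = 3.2095 psu.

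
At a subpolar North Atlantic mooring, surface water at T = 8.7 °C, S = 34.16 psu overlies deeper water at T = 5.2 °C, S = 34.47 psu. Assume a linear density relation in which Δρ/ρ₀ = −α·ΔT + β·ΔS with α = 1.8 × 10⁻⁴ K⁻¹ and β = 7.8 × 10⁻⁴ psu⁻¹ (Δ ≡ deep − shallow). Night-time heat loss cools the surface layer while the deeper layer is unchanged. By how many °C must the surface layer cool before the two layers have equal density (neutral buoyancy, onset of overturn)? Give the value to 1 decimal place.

Neutral buoyancy requires Δρ = 0, i.e. −α(T_deep − T_surf′) + β(S_deep − S_surf) = 0.
T_surf′ = T_deep − (β/α)·ΔS = 5.2 − (7.8 × 10⁻⁴/1.8 × 10⁻⁴)·(+0.31) = 3.857 °C.
Cooling required: 8.7 − (3.857) = 4.843 °C.

4.8 °C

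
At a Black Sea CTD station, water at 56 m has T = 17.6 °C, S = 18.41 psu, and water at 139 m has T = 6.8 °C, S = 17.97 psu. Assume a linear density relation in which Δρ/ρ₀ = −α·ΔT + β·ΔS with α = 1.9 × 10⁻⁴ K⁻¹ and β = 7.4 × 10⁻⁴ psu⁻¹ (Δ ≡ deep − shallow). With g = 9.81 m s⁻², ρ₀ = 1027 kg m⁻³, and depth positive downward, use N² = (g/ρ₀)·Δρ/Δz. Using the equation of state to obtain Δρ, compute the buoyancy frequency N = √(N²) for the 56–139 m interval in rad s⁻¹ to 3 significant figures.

0.0143 rad s⁻¹

ΔT = -10.8 K, ΔS = -0.44 psu (deep − shallow).
Δρ/ρ₀ = −αΔT + βΔS = 2.052 × 10⁻³ − 3.256 × 10⁻⁴ = 1.7264 × 10⁻³, so Δρ ≈ 1.773 kg m⁻³.
N² = (g/ρ₀)·Δρ/Δz = g·(Δρ/ρ₀)/Δz = 9.81 × 1.7264 × 10⁻³ / 83 = 2.0405 × 10⁻⁴ s⁻².
N = √(2.0405 × 10⁻⁴) = 0.014285 rad s⁻¹ ≈ 0.0143 rad s⁻¹.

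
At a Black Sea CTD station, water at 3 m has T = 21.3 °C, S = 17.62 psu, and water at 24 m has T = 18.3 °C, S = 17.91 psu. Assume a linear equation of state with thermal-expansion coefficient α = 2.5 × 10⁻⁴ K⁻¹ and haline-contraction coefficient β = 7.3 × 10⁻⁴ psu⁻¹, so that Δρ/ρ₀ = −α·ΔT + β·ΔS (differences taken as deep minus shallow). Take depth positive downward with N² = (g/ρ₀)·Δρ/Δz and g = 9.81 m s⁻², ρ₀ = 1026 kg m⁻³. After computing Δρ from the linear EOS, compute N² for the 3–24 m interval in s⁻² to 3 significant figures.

4.49 × 10⁻⁴ s⁻²

ΔT = -3.0 K, ΔS = +0.29 psu (deep − shallow).
Δρ/ρ₀ = −αΔT + βΔS = 7.50 × 10⁻⁴ + 2.117 × 10⁻⁴ = 9.617 × 10⁻⁴, so Δρ ≈ 0.9867 kg m⁻³.
N² = (g/ρ₀)·Δρ/Δz = g·(Δρ/ρ₀)/Δz = 9.81 × 9.617 × 10⁻⁴ / 21 = 4.4925 × 10⁻⁴ s⁻² ≈ 4.49 × 10⁻⁴ s⁻².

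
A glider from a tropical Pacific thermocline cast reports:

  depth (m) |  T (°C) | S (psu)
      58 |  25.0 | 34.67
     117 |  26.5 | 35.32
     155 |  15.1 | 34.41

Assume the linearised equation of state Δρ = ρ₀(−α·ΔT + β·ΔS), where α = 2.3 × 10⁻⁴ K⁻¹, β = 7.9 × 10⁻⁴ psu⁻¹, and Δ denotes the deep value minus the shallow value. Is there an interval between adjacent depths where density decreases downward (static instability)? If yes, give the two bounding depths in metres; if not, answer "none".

none

Evaluate Δρ/ρ₀ = −αΔT + βΔS across each adjacent pair:
  58–117 m: −αΔT+βΔS = −(2.3 × 10⁻⁴)(+1.5)+(7.9 × 10⁻⁴)(+0.65) = 1.7 × 10⁻⁴ → stable
  117–155 m: −αΔT+βΔS = −(2.3 × 10⁻⁴)(-11.4)+(7.9 × 10⁻⁴)(-0.91) = 1.9 × 10⁻³ → stable
Every interval has Δρ > 0: the column is stably stratified throughout.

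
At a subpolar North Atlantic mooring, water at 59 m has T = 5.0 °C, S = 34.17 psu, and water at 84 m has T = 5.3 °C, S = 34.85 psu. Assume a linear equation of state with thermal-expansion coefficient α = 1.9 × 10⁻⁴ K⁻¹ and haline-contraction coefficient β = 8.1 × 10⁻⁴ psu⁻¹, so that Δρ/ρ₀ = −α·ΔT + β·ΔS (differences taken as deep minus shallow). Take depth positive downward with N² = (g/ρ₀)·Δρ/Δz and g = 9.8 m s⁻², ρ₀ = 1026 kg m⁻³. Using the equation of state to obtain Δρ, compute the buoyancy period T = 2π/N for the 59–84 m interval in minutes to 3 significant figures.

ΔT = +0.3 K, ΔS = +0.68 psu (deep − shallow).
Δρ/ρ₀ = −αΔT + βΔS = -5.70 × 10⁻⁵ + 5.508 × 10⁻⁴ = 4.938 × 10⁻⁴, so Δρ ≈ 0.5066 kg m⁻³.
N² = (g/ρ₀)·Δρ/Δz = g·(Δρ/ρ₀)/Δz = 9.8 × 4.938 × 10⁻⁴ / 25 = 1.9357 × 10⁻⁴ s⁻².
N = √(1.9357 × 10⁻⁴) = 0.013913 rad s⁻¹ → T = 2π/N = 451.61 s = 7.5268 min ≈ 7.53 min.

7.53 min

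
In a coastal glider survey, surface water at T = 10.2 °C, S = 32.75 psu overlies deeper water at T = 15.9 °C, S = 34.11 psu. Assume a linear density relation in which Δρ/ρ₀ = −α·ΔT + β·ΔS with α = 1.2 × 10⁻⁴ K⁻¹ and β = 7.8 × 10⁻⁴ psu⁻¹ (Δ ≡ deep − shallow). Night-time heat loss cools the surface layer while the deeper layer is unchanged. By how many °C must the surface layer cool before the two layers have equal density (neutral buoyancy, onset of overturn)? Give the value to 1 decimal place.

3.1 °C

Neutral buoyancy requires Δρ = 0, i.e. −α(T_deep − T_surf′) + β(S_deep − S_surf) = 0.
T_surf′ = T_deep − (β/α)·ΔS = 15.9 − (7.8 × 10⁻⁴/1.2 × 10⁻⁴)·(+1.36) = 7.060 °C.
Cooling required: 10.2 − (7.060) = 3.140 °C.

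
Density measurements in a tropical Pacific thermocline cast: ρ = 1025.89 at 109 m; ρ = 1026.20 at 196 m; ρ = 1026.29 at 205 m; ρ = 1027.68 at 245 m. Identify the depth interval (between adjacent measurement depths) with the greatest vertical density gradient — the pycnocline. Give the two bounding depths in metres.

205–245 m

Compute the density gradient over each adjacent pair:
  109–196 m: Δρ/Δz = 0.31/87 = 3.6 × 10⁻³ kg m⁻⁴
  196–205 m: Δρ/Δz = 0.09/9 = 0.010 kg m⁻⁴
  205–245 m: Δρ/Δz = 1.39/40 = 0.035 kg m⁻⁴
The largest gradient is in the 205–245 m interval — the pycnocline.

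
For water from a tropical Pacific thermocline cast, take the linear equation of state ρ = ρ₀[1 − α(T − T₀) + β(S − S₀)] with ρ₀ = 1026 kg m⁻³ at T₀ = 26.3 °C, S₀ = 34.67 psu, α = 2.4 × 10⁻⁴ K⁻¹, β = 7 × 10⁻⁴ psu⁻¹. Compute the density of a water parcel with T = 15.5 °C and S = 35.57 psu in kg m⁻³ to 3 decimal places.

1029.306 kg m⁻³

T − T₀ = -10.8 K, S − S₀ = +0.90 psu.
Bracket = 1 − α·(-10.8) + β·(+0.90) = 1 + (3.222 × 10⁻³) = 1.0032220.
ρ = 1026 × 1.0032220 = 1029.306 kg m⁻³.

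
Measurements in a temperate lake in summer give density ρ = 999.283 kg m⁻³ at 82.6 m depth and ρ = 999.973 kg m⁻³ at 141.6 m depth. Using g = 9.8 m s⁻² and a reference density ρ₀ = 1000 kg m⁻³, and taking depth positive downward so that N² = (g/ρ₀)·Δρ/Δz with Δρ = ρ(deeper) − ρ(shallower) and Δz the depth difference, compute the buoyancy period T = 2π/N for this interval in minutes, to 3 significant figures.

9.78 min

Δρ = 999.973 − 999.283 = 0.690 kg m⁻³ over Δz = 141.6 − 82.6 = 59 m.
N² = (9.8/1000) × (0.690/59) = 1.1461 × 10⁻⁴ s⁻².
N = √(1.1461 × 10⁻⁴) = 0.010706 rad s⁻¹, so T = 2π/N = 586.88 s = 9.7813 min ≈ 9.78 min.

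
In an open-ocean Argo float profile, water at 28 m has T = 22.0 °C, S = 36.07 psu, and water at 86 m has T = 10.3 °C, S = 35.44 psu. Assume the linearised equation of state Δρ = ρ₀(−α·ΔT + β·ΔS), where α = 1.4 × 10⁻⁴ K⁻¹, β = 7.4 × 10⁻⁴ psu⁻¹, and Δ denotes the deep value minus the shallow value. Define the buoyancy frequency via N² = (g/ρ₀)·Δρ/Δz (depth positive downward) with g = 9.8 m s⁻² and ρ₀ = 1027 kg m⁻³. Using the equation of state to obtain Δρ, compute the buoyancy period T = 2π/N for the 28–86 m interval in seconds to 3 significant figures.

447 s

ΔT = -11.7 K, ΔS = -0.63 psu (deep − shallow).
Δρ/ρ₀ = −αΔT + βΔS = 1.638 × 10⁻³ − 4.662 × 10⁻⁴ = 1.1718 × 10⁻³, so Δρ ≈ 1.203 kg m⁻³.
N² = (g/ρ₀)·Δρ/Δz = g·(Δρ/ρ₀)/Δz = 9.8 × 1.1718 × 10⁻³ / 58 = 1.9799 × 10⁻⁴ s⁻².
N = √(1.9799 × 10⁻⁴) = 0.014071 rad s⁻¹ → T = 2π/N = 446.53 s ≈ 447 s.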